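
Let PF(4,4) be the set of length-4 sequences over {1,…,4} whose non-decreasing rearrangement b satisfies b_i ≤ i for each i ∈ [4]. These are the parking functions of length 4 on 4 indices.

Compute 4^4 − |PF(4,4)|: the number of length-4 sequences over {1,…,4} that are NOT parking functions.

131

|PF| = (4−4+1)·(4+1)^(4−1) = 1·125 = 125 (Konheim–Weiss)
E.g. (4,4,4,2) → sorted (2,4,4,4): b_1=2>1, not a PF.
4^4 − 125 = 256 − 125 = 131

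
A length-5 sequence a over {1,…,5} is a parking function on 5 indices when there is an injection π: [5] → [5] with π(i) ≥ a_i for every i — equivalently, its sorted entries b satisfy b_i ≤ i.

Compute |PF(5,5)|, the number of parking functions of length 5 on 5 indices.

|PF(5,5)| = (5−5+1)·(5+1)^(5−1) = 1×1296 = 1296 (Pollak)
One tuple (1,5,2,2,4) → sorted (1,2,2,4,5): b_i ≤ i ∀i, a PF.

1296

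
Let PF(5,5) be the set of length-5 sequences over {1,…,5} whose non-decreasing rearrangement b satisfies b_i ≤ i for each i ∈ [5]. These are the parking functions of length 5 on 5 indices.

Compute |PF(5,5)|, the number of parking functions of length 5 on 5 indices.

#PF = 1·6^4 = 1×1296 = 1296
Example (1,4,2,1,5) → sorted (1,1,2,4,5): b_i ≤ i ∀i, a PF.

1296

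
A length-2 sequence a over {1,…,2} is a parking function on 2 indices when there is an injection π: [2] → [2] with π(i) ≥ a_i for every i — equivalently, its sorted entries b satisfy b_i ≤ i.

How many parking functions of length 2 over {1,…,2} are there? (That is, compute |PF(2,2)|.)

Count = (2+1−2)·(2+1)^{2−1} = 1 · 3 = 3 (Pollak)
Check (2,1) → sorted (1,2): b_i ≤ i ∀i, a PF.

3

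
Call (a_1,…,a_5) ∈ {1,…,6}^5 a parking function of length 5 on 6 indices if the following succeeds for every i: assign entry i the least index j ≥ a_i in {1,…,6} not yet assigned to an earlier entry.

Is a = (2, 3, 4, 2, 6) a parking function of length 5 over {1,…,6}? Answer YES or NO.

Rearranged: b = (2, 2, 3, 4, 6).
  b_1=2 ≤ 2
  b_2=2 ≤ 3
  b_3=3 ≤ 4
  b_4=4 ≤ 5
  b_5=6 ≤ 6
All bounds hold ⇒ YES

YES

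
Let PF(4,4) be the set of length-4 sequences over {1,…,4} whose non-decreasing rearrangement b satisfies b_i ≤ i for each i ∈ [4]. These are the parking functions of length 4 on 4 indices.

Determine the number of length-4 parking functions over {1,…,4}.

#PF = 1·5^3 = 1·125 = 125
One tuple (3,1,1,4) → sorted (1,1,3,4): b_i ≤ i ∀i, a PF.

125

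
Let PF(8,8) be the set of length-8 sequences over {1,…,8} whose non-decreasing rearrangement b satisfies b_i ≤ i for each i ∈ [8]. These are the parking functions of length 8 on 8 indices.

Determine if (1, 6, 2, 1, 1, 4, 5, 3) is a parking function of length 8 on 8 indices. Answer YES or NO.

YES

Rearranged: b = (1, 1, 1, 2, 3, 4, 5, 6).
  b_1=1 ≤ 1
  b_2=1 ≤ 2
  b_3=1 ≤ 3
  b_4=2 ≤ 4
  b_5=3 ≤ 5
  b_6=4 ≤ 6
  b_7=5 ≤ 7
  b_8=6 ≤ 8
All bounds hold ⇒ YES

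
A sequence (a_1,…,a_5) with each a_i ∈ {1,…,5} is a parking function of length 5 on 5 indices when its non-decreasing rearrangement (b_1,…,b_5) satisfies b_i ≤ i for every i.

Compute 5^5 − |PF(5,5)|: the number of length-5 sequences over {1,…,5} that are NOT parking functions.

1829

|PF| = (6−5)·6^(5−1) = 1×1296 = 1296 [KW]
One tuple (5,4,4,3,3) → sorted (3,3,4,4,5): b_1=3>1, not a PF.
Total 3125; non-PF = 3125−1296 = 1829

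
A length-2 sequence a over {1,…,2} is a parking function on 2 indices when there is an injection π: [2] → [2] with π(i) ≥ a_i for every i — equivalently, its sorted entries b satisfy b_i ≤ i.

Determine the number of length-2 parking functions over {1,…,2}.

|PF| = 1·3^1 = 1×3 = 3
E.g. (2,1) → sorted (1,2): b_i ≤ i ∀i, a PF.

3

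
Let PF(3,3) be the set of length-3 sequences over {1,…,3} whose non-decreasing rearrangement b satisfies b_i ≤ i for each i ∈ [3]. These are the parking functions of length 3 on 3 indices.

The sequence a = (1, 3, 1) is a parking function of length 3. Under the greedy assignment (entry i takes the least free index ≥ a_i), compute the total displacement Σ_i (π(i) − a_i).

Σπ = 6 ({1..3} each once); Σa = 1+3+1 = 5; disp = 6−5 = 1.

1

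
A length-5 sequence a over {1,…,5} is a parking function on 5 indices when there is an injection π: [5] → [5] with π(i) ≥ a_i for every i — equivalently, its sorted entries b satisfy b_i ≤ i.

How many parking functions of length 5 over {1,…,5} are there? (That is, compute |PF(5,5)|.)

#PF = (6−5)·6^(5−1) = 1 · 1296 = 1296 [KW]
Example (2,3,1,2,4) → sorted (1,2,2,3,4): b_i ≤ i ∀i, a PF.

1296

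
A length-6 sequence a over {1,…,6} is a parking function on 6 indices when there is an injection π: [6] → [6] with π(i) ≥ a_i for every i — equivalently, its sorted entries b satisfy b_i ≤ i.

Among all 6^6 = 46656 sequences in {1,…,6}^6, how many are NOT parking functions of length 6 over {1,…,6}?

29849

#PF = (6−6+1)·(6+1)^(6−1) = 1×16807 = 16807 (Konheim–Weiss)
E.g. (3,3,6,6,5,6) → sorted (3,3,5,6,6,6): b_1=3>1, not a PF.
So 46656 − 16807 = 29849 fail.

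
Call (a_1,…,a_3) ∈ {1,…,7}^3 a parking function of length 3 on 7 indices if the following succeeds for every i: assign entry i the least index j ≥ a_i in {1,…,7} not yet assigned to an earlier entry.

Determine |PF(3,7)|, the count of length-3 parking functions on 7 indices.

320

Count = (7+1−3)·(7+1)^{3−1} = 5 · 64 = 320 (Konheim–Weiss)
Check (1,6,2) → sorted (1,2,6): b_i ≤ 4+i ∀i, a PF.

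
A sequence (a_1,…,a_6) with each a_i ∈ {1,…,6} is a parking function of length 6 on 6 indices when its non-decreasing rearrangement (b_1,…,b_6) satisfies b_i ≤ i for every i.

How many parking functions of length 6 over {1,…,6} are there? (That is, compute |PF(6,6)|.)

|PF(6,6)| = (6−6+1)·(6+1)^(6−1) = 1·16807 = 16807 (Konheim–Weiss)
One tuple (1,1,6,3,3,3) → sorted (1,1,3,3,3,6): b_i ≤ i ∀i, a PF.

16807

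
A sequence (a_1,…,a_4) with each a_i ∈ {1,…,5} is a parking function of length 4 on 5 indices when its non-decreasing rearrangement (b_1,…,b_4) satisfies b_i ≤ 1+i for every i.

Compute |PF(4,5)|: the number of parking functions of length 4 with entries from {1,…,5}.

Count = 2·6^3 = 2×216 = 432 (Konheim–Weiss)
E.g. (4,4,2,2) → sorted (2,2,4,4): b_i ≤ 1+i ∀i, a PF.

432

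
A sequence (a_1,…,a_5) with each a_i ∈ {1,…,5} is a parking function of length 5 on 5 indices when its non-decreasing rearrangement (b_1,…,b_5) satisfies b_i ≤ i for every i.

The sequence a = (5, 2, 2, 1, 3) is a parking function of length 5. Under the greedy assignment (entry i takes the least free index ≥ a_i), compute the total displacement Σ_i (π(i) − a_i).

2

Σπ = 5·6/2 = 15 (π permutes [5]); Σa = 5+2+2+1+3 = 13; disp = 15−13 = 2.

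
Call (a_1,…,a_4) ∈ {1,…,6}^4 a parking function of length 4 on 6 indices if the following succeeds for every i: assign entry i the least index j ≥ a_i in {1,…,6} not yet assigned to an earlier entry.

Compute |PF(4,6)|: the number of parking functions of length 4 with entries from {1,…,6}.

1029

#PF = 3·7^3 = 3×343 = 1029 (Konheim–Weiss)
Example (2,3,5,2) → sorted (2,2,3,5): b_i ≤ 2+i ∀i, a PF.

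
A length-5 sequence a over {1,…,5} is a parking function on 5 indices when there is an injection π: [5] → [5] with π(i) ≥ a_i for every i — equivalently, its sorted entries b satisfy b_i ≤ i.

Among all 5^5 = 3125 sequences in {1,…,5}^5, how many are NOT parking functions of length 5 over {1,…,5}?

|PF| = (5+1−5)·(5+1)^{5−1} = 1×1296 = 1296 (Pollak)
E.g. (4,2,4,4,4) → sorted (2,4,4,4,4): b_1=2>1, not a PF.
5^5 − 1296 = 3125 − 1296 = 1829

1829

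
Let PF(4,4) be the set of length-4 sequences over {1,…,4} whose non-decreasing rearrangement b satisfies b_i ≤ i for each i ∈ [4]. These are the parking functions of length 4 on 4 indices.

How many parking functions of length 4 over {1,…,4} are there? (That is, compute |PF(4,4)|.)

125

Count = (4−4+1)·(4+1)^(4−1) = 1 · 125 = 125 [KW]
E.g. (2,3,1,2) → sorted (1,2,2,3): b_i ≤ i ∀i, a PF.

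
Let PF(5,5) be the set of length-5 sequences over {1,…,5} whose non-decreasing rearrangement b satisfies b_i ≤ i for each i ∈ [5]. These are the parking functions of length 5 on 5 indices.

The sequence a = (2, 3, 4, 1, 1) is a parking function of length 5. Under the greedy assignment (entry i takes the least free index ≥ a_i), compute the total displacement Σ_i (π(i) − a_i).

Σπ(i) = 1+…+5 = 15; Σa = 2+3+4+1+1 = 11; disp = 15−11 = 4.

4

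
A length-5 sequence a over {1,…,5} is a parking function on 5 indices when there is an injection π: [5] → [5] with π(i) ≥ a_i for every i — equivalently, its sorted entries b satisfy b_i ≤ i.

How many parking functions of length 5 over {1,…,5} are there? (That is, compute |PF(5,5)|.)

|PF(5,5)| = (6−5)·6^(5−1) = 1 · 1296 = 1296 (Pollak)
E.g. (2,3,1,5,1) → sorted (1,1,2,3,5): b_i ≤ i ∀i, a PF.

1296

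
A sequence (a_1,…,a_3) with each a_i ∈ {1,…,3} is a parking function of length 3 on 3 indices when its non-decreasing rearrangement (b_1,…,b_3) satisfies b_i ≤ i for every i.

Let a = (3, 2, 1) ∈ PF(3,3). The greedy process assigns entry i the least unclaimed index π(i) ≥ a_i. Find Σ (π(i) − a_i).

Σπ(i) = 1+…+3 = 6; Σa = 3+2+1 = 6; disp = 6−6 = 0.

0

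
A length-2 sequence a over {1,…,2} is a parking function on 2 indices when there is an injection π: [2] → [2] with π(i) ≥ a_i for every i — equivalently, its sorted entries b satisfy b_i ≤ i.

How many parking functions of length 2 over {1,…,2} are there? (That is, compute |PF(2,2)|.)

|PF(2,2)| = 1·3^1 = 1·3 = 3 (Pollak)
Check (1,2) → sorted (1,2): b_i ≤ i ∀i, a PF.

3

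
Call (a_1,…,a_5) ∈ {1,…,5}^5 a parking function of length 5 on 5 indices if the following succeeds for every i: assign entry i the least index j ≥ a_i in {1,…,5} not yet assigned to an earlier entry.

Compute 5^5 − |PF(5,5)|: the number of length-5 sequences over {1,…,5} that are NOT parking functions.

|PF(5,5)| = 1·6^4 = 1 · 1296 = 1296 (Konheim–Weiss)
E.g. (5,5,2,2,5) → sorted (2,2,5,5,5): b_1=2>1, not a PF.
So 3125 − 1296 = 1829 fail.

1829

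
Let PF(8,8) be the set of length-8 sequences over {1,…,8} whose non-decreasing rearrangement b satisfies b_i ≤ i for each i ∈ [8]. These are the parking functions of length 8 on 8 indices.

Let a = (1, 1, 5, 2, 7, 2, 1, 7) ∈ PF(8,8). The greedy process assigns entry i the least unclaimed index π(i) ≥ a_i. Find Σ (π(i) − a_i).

10

Σπ(i) = 1+…+8 = 36; Σa = 1+1+5+2+7+2+1+7 = 26; disp = 36−26 = 10.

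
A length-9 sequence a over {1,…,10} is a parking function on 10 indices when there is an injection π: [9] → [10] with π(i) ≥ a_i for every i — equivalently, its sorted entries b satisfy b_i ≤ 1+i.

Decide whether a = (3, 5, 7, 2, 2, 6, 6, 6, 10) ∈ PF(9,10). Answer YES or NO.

YES

Sorted: b = (2, 2, 3, 5, 6, 6, 6, 7, 10).
  b_1=2 ≤ 2
  b_2=2 ≤ 3
  b_3=3 ≤ 4
  b_4=5 ≤ 5
  b_5=6 ≤ 6
  b_6=6 ≤ 7
  b_7=6 ≤ 8
  b_8=7 ≤ 9
  b_9=10 ≤ 10
All bounds hold ⇒ YES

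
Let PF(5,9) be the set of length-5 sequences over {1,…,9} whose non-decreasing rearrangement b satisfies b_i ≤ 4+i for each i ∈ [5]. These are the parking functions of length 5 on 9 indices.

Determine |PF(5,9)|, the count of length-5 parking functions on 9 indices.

50000

|PF| = (9+1−5)·(9+1)^{5−1} = 5·10000 = 50000 (Konheim–Weiss)
E.g. (9,2,2,4,5) → sorted (2,2,4,5,9): b_i ≤ 4+i ∀i, a PF.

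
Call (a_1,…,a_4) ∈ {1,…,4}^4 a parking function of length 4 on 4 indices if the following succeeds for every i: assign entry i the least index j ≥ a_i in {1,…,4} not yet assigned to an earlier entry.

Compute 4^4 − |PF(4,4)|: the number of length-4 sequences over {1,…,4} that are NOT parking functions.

#PF = (4+1−4)·(4+1)^{4−1} = 1·125 = 125 [KW]
One tuple (4,3,4,1) → sorted (1,3,4,4): b_2=3>2, not a PF.
4^4 − 125 = 256 − 125 = 131

131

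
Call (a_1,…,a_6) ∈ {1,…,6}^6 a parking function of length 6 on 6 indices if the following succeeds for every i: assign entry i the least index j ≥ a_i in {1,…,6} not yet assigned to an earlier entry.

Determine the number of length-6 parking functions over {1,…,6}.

16807

|PF| = (7−6)·7^(6−1) = 1×16807 = 16807 [KW]
E.g. (1,2,3,4,6,1) → sorted (1,1,2,3,4,6): b_i ≤ i ∀i, a PF.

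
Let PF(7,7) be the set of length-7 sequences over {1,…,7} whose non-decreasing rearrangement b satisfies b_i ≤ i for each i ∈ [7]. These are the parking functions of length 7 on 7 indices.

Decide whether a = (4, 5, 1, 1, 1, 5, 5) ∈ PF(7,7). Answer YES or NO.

YES

Rearranged: b = (1, 1, 1, 4, 5, 5, 5).
  b_1=1 ≤ 1
  b_2=1 ≤ 2
  b_3=1 ≤ 3
  b_4=4 ≤ 4
  b_5=5 ≤ 5
  b_6=5 ≤ 6
  b_7=5 ≤ 7
All bounds hold ⇒ YES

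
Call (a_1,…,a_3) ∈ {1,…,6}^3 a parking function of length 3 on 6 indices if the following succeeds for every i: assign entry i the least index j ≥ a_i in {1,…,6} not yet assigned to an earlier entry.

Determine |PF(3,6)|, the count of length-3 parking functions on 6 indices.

196

#PF = (7−3)·7^(3−1) = 4·49 = 196 (Pollak)
E.g. (1,4,3) → sorted (1,3,4): b_i ≤ 3+i ∀i, a PF.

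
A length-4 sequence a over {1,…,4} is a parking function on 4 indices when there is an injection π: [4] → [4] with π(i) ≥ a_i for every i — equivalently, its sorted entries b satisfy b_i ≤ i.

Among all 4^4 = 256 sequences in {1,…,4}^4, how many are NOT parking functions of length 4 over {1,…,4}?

131

|PF| = (4+1−4)·(4+1)^{4−1} = 1 · 125 = 125 [KW]
One tuple (4,4,2,3) → sorted (2,3,4,4): b_1=2>1, not a PF.
Total 256; non-PF = 256−125 = 131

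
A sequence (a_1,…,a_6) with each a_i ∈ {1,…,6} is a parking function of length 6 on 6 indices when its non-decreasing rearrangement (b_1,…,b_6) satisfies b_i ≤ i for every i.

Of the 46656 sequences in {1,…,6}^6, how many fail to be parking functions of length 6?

|PF| = (6+1−6)·(6+1)^{6−1} = 1 · 16807 = 16807
E.g. (5,5,3,4,4,4) → sorted (3,4,4,4,5,5): b_1=3>1, not a PF.
6^6 − 16807 = 46656 − 16807 = 29849

29849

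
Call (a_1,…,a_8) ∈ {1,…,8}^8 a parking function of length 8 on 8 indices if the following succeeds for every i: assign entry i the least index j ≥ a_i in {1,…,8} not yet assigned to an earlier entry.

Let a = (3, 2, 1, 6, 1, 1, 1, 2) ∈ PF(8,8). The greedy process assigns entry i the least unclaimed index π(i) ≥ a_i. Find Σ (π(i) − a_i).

Σπ(i) = 1+…+8 = 36; Σa = 3+2+1+6+1+1+1+2 = 17; disp = 36−17 = 19.

19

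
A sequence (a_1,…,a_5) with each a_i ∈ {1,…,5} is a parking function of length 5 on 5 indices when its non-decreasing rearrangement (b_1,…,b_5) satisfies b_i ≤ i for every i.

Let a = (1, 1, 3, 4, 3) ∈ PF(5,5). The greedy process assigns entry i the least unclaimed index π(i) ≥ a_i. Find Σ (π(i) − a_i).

Σπ = 15 ({1..5} each once); Σa = 1+1+3+4+3 = 12; disp = 15−12 = 3.

3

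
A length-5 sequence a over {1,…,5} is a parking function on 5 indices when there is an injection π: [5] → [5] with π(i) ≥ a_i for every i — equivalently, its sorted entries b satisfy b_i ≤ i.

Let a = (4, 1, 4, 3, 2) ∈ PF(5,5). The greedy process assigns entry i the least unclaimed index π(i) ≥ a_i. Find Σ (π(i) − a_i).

1

Σπ = 5·6/2 = 15 (π permutes [5]); Σa = 4+1+4+3+2 = 14; disp = 15−14 = 1.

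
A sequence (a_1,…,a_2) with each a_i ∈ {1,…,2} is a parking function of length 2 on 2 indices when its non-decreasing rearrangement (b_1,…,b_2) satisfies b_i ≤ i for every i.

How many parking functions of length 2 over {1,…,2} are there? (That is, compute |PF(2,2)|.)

3

#PF = (3−2)·3^(2−1) = 1×3 = 3 (Pollak)
Example (2,1) → sorted (1,2): b_i ≤ i ∀i, a PF.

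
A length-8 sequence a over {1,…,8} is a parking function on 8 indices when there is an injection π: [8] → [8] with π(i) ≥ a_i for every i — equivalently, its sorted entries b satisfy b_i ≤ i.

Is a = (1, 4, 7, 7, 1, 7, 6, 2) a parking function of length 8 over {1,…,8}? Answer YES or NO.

Sorted: b = (1, 1, 2, 4, 6, 7, 7, 7).
  b_1=1 ≤ 1
  b_2=1 ≤ 2
  b_3=2 ≤ 3
  b_4=4 ≤ 4
  b_5=6 > 5
  fails at i=5 ⇒ NO

NO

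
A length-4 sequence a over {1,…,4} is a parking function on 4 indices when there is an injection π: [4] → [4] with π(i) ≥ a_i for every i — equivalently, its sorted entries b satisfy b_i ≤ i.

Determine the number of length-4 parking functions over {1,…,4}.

125

|PF(4,4)| = (4+1−4)·(4+1)^{4−1} = 1×125 = 125 (Pollak)
Example (2,4,2,1) → sorted (1,2,2,4): b_i ≤ i ∀i, a PF.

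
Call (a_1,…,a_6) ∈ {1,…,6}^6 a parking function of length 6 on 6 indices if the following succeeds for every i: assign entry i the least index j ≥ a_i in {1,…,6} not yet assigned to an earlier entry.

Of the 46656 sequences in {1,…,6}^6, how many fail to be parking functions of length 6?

|PF(6,6)| = (6−6+1)·(6+1)^(6−1) = 1 · 16807 = 16807 [KW]
Check (3,1,1,6,2,6) → sorted (1,1,2,3,6,6): b_5=6>5, not a PF.
So 46656 − 16807 = 29849 fail.

29849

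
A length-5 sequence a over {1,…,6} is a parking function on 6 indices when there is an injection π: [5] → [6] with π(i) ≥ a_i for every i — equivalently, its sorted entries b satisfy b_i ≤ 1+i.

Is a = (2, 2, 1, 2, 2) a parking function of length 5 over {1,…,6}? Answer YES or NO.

Order a: b = (1, 2, 2, 2, 2).
  b_1=1 ≤ 2
  b_2=2 ≤ 3
  b_3=2 ≤ 4
  b_4=2 ≤ 5
  b_5=2 ≤ 6
All bounds hold ⇒ YES

YES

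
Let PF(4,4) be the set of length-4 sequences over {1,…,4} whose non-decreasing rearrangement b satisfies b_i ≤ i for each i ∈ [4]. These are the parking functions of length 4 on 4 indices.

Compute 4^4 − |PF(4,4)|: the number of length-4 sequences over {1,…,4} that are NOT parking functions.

|PF(4,4)| = (4−4+1)·(4+1)^(4−1) = 1×125 = 125 [KW]
One tuple (4,2,3,4) → sorted (2,3,4,4): b_1=2>1, not a PF.
So 256 − 125 = 131 fail.

131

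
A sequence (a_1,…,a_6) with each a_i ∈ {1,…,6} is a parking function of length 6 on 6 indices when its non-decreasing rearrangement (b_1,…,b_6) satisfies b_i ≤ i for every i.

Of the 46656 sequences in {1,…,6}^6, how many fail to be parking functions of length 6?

29849

#PF = (6+1−6)·(6+1)^{6−1} = 1×16807 = 16807 [KW]
Check (6,6,5,6,5,6) → sorted (5,5,6,6,6,6): b_1=5>1, not a PF.
6^6 − 16807 = 46656 − 16807 = 29849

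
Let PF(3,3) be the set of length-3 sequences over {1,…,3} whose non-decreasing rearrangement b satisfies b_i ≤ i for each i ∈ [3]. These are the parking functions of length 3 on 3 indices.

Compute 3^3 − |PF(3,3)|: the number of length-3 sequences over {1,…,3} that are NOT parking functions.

11

|PF(3,3)| = 1·4^2 = 1 · 16 = 16
Example (2,3,3) → sorted (2,3,3): b_1=2>1, not a PF.
So 27 − 16 = 11 fail.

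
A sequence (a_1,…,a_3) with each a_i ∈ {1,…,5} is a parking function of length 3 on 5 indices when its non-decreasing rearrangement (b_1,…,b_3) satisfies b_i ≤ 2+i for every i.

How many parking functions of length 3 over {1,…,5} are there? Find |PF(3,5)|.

Count = (5+1−3)·(5+1)^{3−1} = 3·36 = 108 (Pollak)
E.g. (5,2,4) → sorted (2,4,5): b_i ≤ 2+i ∀i, a PF.

108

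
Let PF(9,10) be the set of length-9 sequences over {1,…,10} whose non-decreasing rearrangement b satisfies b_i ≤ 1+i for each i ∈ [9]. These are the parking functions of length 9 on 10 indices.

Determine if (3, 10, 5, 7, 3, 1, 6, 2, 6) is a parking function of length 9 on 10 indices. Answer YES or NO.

Rearranged: b = (1, 2, 3, 3, 5, 6, 6, 7, 10).
  b_1=1 ≤ 2
  b_2=2 ≤ 3
  b_3=3 ≤ 4
  b_4=3 ≤ 5
  b_5=5 ≤ 6
  b_6=6 ≤ 7
  b_7=6 ≤ 8
  b_8=7 ≤ 9
  b_9=10 ≤ 10
All bounds hold ⇒ YES

YES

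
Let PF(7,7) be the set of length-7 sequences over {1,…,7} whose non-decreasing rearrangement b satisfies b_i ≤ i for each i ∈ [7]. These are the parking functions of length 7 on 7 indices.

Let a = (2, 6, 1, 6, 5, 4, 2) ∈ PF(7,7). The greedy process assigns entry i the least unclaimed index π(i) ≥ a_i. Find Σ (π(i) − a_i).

Σπ(i) = 1+…+7 = 28; Σa = 2+6+1+6+5+4+2 = 26; disp = 28−26 = 2.

2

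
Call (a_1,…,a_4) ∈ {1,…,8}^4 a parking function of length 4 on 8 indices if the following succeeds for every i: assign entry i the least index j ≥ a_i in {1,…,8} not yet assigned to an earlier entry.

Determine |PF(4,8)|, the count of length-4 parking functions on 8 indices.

Count = 5·9^3 = 5×729 = 3645
Example (3,1,5,7) → sorted (1,3,5,7): b_i ≤ 4+i ∀i, a PF.

3645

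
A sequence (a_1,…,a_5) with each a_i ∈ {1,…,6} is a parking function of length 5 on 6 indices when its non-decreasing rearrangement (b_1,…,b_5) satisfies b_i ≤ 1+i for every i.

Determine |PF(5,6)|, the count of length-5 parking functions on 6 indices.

4802

Count = (7−5)·7^(5−1) = 2·2401 = 4802 (Pollak)
E.g. (5,2,4,2,2) → sorted (2,2,2,4,5): b_i ≤ 1+i ∀i, a PF.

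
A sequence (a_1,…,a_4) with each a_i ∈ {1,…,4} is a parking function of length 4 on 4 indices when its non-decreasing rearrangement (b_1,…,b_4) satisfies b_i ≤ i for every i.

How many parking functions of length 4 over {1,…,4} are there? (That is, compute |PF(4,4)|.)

Count = 1·5^3 = 1·125 = 125 (Pollak)
Check (1,1,2,1) → sorted (1,1,1,2): b_i ≤ i ∀i, a PF.

125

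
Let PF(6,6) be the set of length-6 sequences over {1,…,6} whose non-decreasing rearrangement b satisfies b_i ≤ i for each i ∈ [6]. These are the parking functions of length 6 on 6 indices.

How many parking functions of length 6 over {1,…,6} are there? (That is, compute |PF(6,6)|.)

16807

Count = (6−6+1)·(6+1)^(6−1) = 1×16807 = 16807 (Konheim–Weiss)
Check (5,3,2,1,2,5) → sorted (1,2,2,3,5,5): b_i ≤ i ∀i, a PF.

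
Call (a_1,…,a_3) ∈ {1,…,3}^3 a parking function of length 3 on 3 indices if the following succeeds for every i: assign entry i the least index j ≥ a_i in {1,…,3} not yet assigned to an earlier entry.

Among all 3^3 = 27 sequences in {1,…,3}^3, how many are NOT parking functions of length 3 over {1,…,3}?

#PF = (3−3+1)·(3+1)^(3−1) = 1·16 = 16
Check (2,2,2) → sorted (2,2,2): b_1=2>1, not a PF.
So 27 − 16 = 11 fail.

11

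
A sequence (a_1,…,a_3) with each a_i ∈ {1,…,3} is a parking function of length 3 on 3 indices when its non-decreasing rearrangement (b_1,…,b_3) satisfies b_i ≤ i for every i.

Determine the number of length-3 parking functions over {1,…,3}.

16

Count = (4−3)·4^(3−1) = 1·16 = 16 (Konheim–Weiss)
E.g. (1,3,2) → sorted (1,2,3): b_i ≤ i ∀i, a PF.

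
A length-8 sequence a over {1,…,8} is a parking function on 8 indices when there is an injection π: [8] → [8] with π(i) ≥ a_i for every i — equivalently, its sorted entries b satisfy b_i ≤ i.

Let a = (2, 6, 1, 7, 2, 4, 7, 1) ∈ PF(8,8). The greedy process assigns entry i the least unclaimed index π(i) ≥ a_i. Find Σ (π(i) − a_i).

Σπ(i) = 1+…+8 = 36; Σa = 2+6+1+7+2+4+7+1 = 30; disp = 36−30 = 6.

6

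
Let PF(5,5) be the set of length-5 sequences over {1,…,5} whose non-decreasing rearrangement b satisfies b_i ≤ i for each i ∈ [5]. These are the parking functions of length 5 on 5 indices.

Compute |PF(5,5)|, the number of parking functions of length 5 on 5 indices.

1296

Count = (5+1−5)·(5+1)^{5−1} = 1×1296 = 1296 (Pollak)
Example (2,4,5,3,1) → sorted (1,2,3,4,5): b_i ≤ i ∀i, a PF.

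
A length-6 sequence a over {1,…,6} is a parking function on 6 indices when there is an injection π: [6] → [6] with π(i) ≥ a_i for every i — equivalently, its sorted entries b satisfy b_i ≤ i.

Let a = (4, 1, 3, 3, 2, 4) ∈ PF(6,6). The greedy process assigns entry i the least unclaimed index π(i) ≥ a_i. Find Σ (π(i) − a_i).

4

Σπ = 6·7/2 = 21 (π permutes [6]); Σa = 4+1+3+3+2+4 = 17; disp = 21−17 = 4.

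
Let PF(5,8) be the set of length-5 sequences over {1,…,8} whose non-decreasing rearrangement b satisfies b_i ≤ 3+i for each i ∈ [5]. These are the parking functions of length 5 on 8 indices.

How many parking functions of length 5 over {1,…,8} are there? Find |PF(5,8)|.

Count = (9−5)·9^(5−1) = 4 · 6561 = 26244
E.g. (6,2,3,5,4) → sorted (2,3,4,5,6): b_i ≤ 3+i ∀i, a PF.

26244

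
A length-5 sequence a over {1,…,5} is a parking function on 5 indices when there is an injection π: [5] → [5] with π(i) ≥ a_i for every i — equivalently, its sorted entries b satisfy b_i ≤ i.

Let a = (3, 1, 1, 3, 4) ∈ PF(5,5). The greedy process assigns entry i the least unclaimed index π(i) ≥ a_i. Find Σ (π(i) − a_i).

3

Σπ(i) = 1+…+5 = 15; Σa = 3+1+1+3+4 = 12; disp = 15−12 = 3.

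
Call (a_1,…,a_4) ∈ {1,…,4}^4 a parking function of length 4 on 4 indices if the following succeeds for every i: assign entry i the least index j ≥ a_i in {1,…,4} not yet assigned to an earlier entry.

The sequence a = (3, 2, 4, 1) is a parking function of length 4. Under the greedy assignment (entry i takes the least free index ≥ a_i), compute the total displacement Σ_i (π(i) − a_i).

0

Σπ = 10 ({1..4} each once); Σa = 3+2+4+1 = 10; disp = 10−10 = 0.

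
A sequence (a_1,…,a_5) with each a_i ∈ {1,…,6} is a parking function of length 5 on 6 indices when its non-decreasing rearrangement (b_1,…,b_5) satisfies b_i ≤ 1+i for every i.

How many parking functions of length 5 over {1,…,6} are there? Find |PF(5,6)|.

4802

|PF| = (6+1−5)·(6+1)^{5−1} = 2×2401 = 4802 [KW]
Check (4,1,3,2,1) → sorted (1,1,2,3,4): b_i ≤ 1+i ∀i, a PF.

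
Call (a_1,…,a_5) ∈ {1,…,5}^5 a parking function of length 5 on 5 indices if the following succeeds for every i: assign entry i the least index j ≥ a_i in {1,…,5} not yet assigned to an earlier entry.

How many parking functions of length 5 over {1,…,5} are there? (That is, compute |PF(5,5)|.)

|PF| = (5+1−5)·(5+1)^{5−1} = 1 · 1296 = 1296
E.g. (3,2,4,1,3) → sorted (1,2,3,3,4): b_i ≤ i ∀i, a PF.

1296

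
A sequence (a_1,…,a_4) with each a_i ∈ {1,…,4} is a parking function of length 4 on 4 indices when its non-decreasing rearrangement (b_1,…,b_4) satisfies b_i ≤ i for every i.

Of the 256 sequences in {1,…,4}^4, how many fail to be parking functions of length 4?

#PF = (5−4)·5^(4−1) = 1·125 = 125 (Pollak)
Check (3,2,4,4) → sorted (2,3,4,4): b_1=2>1, not a PF.
So 256 − 125 = 131 fail.

131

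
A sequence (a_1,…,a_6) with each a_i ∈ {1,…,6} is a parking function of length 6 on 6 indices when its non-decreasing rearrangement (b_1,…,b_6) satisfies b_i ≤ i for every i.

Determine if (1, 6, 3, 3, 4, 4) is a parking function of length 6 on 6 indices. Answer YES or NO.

Order a: b = (1, 3, 3, 4, 4, 6).
  b_1=1 ≤ 1
  b_2=3 > 2
  fails at i=2 ⇒ NO

NO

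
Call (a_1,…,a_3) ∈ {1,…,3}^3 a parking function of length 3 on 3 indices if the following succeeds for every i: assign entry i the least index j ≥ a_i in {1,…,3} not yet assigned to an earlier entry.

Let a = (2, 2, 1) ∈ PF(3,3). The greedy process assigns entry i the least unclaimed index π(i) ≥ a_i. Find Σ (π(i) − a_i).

Σπ(i) = 1+…+3 = 6; Σa = 2+2+1 = 5; disp = 6−5 = 1.

1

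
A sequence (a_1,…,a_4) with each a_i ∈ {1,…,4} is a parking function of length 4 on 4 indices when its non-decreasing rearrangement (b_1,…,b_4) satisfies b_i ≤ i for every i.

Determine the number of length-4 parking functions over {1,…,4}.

125

Count = (5−4)·5^(4−1) = 1·125 = 125 [KW]
Example (3,2,3,1) → sorted (1,2,3,3): b_i ≤ i ∀i, a PF.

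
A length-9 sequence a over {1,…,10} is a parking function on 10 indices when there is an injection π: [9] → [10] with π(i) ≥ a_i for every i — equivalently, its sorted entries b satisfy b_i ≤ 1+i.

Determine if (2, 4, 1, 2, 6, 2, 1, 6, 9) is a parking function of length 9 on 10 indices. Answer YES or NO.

Sorted: b = (1, 1, 2, 2, 2, 4, 6, 6, 9).
  b_1=1 ≤ 2
  b_2=1 ≤ 3
  b_3=2 ≤ 4
  b_4=2 ≤ 5
  b_5=2 ≤ 6
  b_6=4 ≤ 7
  b_7=6 ≤ 8
  b_8=6 ≤ 9
  b_9=9 ≤ 10
All bounds hold ⇒ YES

YES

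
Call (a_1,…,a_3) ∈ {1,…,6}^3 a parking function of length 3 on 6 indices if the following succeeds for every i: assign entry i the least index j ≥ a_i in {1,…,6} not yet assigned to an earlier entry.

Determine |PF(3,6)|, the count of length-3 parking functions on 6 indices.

196

Count = 4·7^2 = 4·49 = 196
E.g. (3,4,5) → sorted (3,4,5): b_i ≤ 3+i ∀i, a PF.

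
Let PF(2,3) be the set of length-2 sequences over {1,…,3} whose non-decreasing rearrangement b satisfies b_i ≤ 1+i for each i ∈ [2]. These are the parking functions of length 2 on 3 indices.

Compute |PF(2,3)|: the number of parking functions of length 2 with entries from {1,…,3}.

8

|PF(2,3)| = (3+1−2)·(3+1)^{2−1} = 2·4 = 8
One tuple (2,2) → sorted (2,2): b_i ≤ 1+i ∀i, a PF.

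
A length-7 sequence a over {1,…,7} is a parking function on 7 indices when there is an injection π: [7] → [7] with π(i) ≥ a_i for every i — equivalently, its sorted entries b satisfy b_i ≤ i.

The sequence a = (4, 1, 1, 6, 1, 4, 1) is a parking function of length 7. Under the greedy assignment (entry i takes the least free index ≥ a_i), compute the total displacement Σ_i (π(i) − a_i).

Σπ(i) = 1+…+7 = 28; Σa = 4+1+1+6+1+4+1 = 18; disp = 28−18 = 10.

10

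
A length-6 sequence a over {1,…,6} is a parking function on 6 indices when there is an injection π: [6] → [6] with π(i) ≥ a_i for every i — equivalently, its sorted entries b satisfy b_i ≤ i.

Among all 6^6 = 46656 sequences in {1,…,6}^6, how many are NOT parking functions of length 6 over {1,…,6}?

29849

|PF| = (6+1−6)·(6+1)^{6−1} = 1×16807 = 16807
Example (5,4,6,6,5,5) → sorted (4,5,5,5,6,6): b_1=4>1, not a PF.
So 46656 − 16807 = 29849 fail.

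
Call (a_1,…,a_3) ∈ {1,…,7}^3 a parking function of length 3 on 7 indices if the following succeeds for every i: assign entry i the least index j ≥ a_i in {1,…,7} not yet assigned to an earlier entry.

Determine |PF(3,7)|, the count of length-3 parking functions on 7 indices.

320

|PF| = 5·8^2 = 5×64 = 320 [KW]
E.g. (7,4,3) → sorted (3,4,7): b_i ≤ 4+i ∀i, a PF.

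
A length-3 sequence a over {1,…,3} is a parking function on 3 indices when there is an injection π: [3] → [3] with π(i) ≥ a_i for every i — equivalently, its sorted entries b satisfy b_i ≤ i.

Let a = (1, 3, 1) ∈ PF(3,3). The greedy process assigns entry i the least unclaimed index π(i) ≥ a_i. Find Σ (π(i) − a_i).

1

Σπ = 3·4/2 = 6 (π permutes [3]); Σa = 1+3+1 = 5; disp = 6−5 = 1.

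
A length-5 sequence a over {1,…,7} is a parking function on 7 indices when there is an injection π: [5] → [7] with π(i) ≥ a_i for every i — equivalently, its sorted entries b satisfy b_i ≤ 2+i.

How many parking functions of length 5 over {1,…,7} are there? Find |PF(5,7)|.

12288

#PF = 3·8^4 = 3 · 4096 = 12288
E.g. (4,2,4,1,5) → sorted (1,2,4,4,5): b_i ≤ 2+i ∀i, a PF.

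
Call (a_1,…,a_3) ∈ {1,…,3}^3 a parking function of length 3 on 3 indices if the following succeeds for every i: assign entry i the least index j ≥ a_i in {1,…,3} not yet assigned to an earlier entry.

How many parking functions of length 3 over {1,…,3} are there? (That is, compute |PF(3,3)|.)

16

|PF| = (4−3)·4^(3−1) = 1 · 16 = 16 (Konheim–Weiss)
E.g. (2,1,1) → sorted (1,1,2): b_i ≤ i ∀i, a PF.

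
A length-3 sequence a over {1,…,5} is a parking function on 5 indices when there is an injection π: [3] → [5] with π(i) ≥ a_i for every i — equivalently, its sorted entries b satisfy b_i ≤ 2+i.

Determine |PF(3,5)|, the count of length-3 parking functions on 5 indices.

#PF = (5−3+1)·(5+1)^(3−1) = 3 · 36 = 108
One tuple (2,3,1) → sorted (1,2,3): b_i ≤ 2+i ∀i, a PF.

108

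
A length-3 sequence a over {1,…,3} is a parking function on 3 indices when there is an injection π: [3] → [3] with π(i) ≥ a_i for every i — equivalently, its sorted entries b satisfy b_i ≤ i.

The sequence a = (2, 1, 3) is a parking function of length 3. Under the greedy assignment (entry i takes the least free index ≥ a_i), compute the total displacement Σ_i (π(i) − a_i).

Σπ(i) = 1+…+3 = 6; Σa = 2+1+3 = 6; disp = 6−6 = 0.

0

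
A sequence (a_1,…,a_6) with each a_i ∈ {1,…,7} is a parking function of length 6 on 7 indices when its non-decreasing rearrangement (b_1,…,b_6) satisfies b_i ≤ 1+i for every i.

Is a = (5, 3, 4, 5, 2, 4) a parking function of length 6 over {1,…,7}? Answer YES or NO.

YES

Rearranged: b = (2, 3, 4, 4, 5, 5).
  b_1=2 ≤ 2
  b_2=3 ≤ 3
  b_3=4 ≤ 4
  b_4=4 ≤ 5
  b_5=5 ≤ 6
  b_6=5 ≤ 7
All bounds hold ⇒ YES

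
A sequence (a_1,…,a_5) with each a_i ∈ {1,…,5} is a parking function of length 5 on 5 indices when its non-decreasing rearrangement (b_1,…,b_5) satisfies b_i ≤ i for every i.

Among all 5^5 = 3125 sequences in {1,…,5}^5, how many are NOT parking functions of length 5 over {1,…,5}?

|PF| = 1·6^4 = 1·1296 = 1296 (Pollak)
E.g. (5,5,3,2,3) → sorted (2,3,3,5,5): b_1=2>1, not a PF.
5^5 − 1296 = 3125 − 1296 = 1829

1829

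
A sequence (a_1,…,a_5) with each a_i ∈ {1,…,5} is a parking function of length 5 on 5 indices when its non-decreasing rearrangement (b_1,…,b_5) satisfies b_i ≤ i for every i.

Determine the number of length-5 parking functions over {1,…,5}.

1296

|PF(5,5)| = 1·6^4 = 1·1296 = 1296 (Konheim–Weiss)
Check (1,4,3,1,2) → sorted (1,1,2,3,4): b_i ≤ i ∀i, a PF.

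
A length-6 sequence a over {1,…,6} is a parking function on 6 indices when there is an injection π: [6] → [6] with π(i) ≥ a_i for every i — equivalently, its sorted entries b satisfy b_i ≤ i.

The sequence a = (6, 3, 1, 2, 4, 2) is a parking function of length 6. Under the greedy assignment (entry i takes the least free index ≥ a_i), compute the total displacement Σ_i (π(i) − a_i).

Σπ = 21 ({1..6} each once); Σa = 6+3+1+2+4+2 = 18; disp = 21−18 = 3.

3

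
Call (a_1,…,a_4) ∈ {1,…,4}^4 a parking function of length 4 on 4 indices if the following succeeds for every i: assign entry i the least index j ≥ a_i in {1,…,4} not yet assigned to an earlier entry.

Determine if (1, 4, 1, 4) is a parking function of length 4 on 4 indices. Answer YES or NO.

Order a: b = (1, 1, 4, 4).
  b_1=1 ≤ 1
  b_2=1 ≤ 2
  b_3=4 > 3
  fails at i=3 ⇒ NO

NO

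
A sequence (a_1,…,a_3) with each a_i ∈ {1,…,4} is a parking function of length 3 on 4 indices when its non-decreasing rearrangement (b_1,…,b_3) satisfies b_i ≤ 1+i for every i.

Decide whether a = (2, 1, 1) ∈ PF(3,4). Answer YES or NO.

Rearranged: b = (1, 1, 2).
  b_1=1 ≤ 2
  b_2=1 ≤ 3
  b_3=2 ≤ 4
All bounds hold ⇒ YES

YES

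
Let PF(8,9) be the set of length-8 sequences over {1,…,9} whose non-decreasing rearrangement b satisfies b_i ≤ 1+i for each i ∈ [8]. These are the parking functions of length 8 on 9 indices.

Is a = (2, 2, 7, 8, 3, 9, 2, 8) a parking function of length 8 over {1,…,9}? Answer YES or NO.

Order a: b = (2, 2, 2, 3, 7, 8, 8, 9).
  b_1=2 ≤ 2
  b_2=2 ≤ 3
  b_3=2 ≤ 4
  b_4=3 ≤ 5
  b_5=7 > 6
  fails at i=5 ⇒ NO

NO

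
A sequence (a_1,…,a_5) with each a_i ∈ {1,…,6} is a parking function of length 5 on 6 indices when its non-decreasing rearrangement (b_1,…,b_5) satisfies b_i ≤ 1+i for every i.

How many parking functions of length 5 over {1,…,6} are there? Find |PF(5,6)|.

|PF| = 2·7^4 = 2·2401 = 4802 [KW]
E.g. (1,5,1,1,5) → sorted (1,1,1,5,5): b_i ≤ 1+i ∀i, a PF.

4802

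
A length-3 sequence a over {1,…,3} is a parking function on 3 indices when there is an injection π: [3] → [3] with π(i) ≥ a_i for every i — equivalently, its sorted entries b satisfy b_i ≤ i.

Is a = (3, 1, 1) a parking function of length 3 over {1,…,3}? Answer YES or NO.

Rearranged: b = (1, 1, 3).
  b_1=1 ≤ 1
  b_2=1 ≤ 2
  b_3=3 ≤ 3
All bounds hold ⇒ YES

YES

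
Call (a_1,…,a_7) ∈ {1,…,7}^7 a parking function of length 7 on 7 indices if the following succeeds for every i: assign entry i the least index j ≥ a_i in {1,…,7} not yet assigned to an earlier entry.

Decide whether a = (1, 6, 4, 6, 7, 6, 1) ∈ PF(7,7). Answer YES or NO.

NO

Order a: b = (1, 1, 4, 6, 6, 6, 7).
  b_1=1 ≤ 1
  b_2=1 ≤ 2
  b_3=4 > 3
  fails at i=3 ⇒ NO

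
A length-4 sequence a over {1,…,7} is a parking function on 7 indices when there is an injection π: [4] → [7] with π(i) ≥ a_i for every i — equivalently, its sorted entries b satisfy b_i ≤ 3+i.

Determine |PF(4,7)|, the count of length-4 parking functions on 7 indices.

2048

|PF| = (7−4+1)·(7+1)^(4−1) = 4×512 = 2048
E.g. (1,6,6,4) → sorted (1,4,6,6): b_i ≤ 3+i ∀i, a PF.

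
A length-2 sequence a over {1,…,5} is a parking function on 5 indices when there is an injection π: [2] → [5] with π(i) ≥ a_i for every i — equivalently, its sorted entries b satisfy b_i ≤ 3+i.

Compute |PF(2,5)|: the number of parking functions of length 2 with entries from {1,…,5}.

24

Count = (5−2+1)·(5+1)^(2−1) = 4 · 6 = 24 [KW]
One tuple (4,3) → sorted (3,4): b_i ≤ 3+i ∀i, a PF.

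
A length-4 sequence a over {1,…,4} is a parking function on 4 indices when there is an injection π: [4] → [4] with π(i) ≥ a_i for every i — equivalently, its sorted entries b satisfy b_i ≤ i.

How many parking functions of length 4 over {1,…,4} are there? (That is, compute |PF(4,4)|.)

Count = (4+1−4)·(4+1)^{4−1} = 1×125 = 125 [KW]
Check (4,2,1,2) → sorted (1,2,2,4): b_i ≤ i ∀i, a PF.

125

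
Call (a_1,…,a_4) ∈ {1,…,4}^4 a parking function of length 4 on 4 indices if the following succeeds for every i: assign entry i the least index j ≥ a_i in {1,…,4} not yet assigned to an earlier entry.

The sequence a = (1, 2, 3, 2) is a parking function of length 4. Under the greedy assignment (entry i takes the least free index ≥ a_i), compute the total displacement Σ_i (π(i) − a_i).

Σπ(i) = 1+…+4 = 10; Σa = 1+2+3+2 = 8; disp = 10−8 = 2.

2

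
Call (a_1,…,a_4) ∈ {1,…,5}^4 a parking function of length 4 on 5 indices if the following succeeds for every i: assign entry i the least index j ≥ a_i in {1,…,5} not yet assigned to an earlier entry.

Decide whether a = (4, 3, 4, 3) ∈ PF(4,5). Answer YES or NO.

Sorted: b = (3, 3, 4, 4).
  b_1=3 > 2
  fails at i=1 ⇒ NO

NO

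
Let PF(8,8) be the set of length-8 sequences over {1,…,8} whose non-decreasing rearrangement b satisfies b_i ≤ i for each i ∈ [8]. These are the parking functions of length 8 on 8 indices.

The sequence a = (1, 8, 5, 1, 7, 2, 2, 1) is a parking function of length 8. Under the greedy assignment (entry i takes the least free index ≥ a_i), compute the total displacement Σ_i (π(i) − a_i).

9

Σπ = 36 ({1..8} each once); Σa = 1+8+5+1+7+2+2+1 = 27; disp = 36−27 = 9.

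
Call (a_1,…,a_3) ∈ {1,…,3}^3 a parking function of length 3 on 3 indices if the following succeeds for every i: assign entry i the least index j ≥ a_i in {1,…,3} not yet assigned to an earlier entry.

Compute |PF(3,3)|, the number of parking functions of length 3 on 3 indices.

Count = (3−3+1)·(3+1)^(3−1) = 1×16 = 16
Example (1,2,3) → sorted (1,2,3): b_i ≤ i ∀i, a PF.

16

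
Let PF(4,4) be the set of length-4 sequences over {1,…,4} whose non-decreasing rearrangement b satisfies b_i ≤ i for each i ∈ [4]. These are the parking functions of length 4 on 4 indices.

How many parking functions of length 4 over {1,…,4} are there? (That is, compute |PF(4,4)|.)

Count = (5−4)·5^(4−1) = 1×125 = 125 (Konheim–Weiss)
Check (1,2,2,4) → sorted (1,2,2,4): b_i ≤ i ∀i, a PF.

125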